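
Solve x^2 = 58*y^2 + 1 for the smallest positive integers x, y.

First expand sqrt(58) as a continued fraction. With x_i = (sqrt(58) + m_i)/d_i and (m_0, d_0) = (0, 1): a_0 = floor(sqrt(58)) = 7, since 7^2 = 49 <= 58 < 64 = 8^2.
Iterate m_{i+1} = d_i*a_i - m_i, d_{i+1} = (58 - m_{i+1}^2)/d_i, a_{i+1} = floor((a_0 + m_{i+1})/d_{i+1}):
  m_1 = 1*7 - 0 = 7, d_1 = (58 - 7^2)/1 = 9/1 = 9, a_1 = floor((7 + 7)/9) = 1.
  m_2 = 9*1 - 7 = 2, d_2 = (58 - 2^2)/9 = 54/9 = 6, a_2 = floor((7 + 2)/6) = 1.
  m_3 = 6*1 - 2 = 4, d_3 = (58 - 4^2)/6 = 42/6 = 7, a_3 = floor((7 + 4)/7) = 1.
  m_4 = 7*1 - 4 = 3, d_4 = (58 - 3^2)/7 = 49/7 = 7, a_4 = floor((7 + 3)/7) = 1.
  m_5 = 7*1 - 3 = 4, d_5 = (58 - 4^2)/7 = 42/7 = 6, a_5 = floor((7 + 4)/6) = 1.
  m_6 = 6*1 - 4 = 2, d_6 = (58 - 2^2)/6 = 54/6 = 9, a_6 = floor((7 + 2)/9) = 1.
  m_7 = 9*1 - 2 = 7, d_7 = (58 - 7^2)/9 = 9/9 = 1, a_7 = floor((7 + 7)/1) = 14.
  m_8 = 1*14 - 7 = 7, d_8 = (58 - 7^2)/1 = 9/1 = 9: (m_8, d_8) = (m_1, d_1) = (7, 9), so from here the quotients repeat a_1, ..., a_7; the period length is 7.
So sqrt(58) = [7; (1, 1, 1, 1, 1, 1, 14)] with period length k = 7.
k is odd, so (p_{k-1}, q_{k-1}) only solves x^2 - 58y^2 = -1 and the fundamental solution of x^2 - 58y^2 = 1 is (p_{2k-1}, q_{2k-1}) = (p_13, q_13); compute convergents through index 13, running through the period twice.
Convergents (p_i = a_i*p_{i-1} + p_{i-2}, q_i = a_i*q_{i-1} + q_{i-2} with p_{-2}=0, p_{-1}=1, q_{-2}=1, q_{-1}=0):
  i=0: a_0=7, p_0 = 7*1 + 0 = 7, q_0 = 7*0 + 1 = 1.
  i=1: a_1=1, p_1 = 1*7 + 1 = 8, q_1 = 1*1 + 0 = 1.
  i=2: a_2=1, p_2 = 1*8 + 7 = 15, q_2 = 1*1 + 1 = 2.
  i=3: a_3=1, p_3 = 1*15 + 8 = 23, q_3 = 1*2 + 1 = 3.
  i=4: a_4=1, p_4 = 1*23 + 15 = 38, q_4 = 1*3 + 2 = 5.
  i=5: a_5=1, p_5 = 1*38 + 23 = 61, q_5 = 1*5 + 3 = 8.
  i=6: a_6=1, p_6 = 1*61 + 38 = 99, q_6 = 1*8 + 5 = 13.
  i=7: a_7=14, p_7 = 14*99 + 61 = 1447, q_7 = 14*13 + 8 = 190.
  i=8: a_8=1, p_8 = 1*1447 + 99 = 1546, q_8 = 1*190 + 13 = 203.
  i=9: a_9=1, p_9 = 1*1546 + 1447 = 2993, q_9 = 1*203 + 190 = 393.
  i=10: a_10=1, p_10 = 1*2993 + 1546 = 4539, q_10 = 1*393 + 203 = 596.
  i=11: a_11=1, p_11 = 1*4539 + 2993 = 7532, q_11 = 1*596 + 393 = 989.
  i=12: a_12=1, p_12 = 1*7532 + 4539 = 12071, q_12 = 1*989 + 596 = 1585.
  i=13: a_13=1, p_13 = 1*12071 + 7532 = 19603, q_13 = 1*1585 + 989 = 2574.
Indeed p_6^2 - 58*q_6^2 = 9801 - 9802 = -1, not +1.
Check: 19603^2 - 58*2574^2 = 384277609 - 384277608 = 1, so (x, y) = (19603, 2574) solves the equation, and by the theorem it is the least positive solution.

(x, y) = (19603, 2574)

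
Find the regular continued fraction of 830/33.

[25; 6, 1, 1, 2]

Run the Euclidean algorithm on 830 and 33; the successive quotients are the partial quotients a_0, a_1, ... (each step inverts the fractional part left over by the previous one):
  830 = 25*33 + 5, so a_0 = 25.
  33 = 6*5 + 3, so a_1 = 6.
  5 = 1*3 + 2, so a_2 = 1.
  3 = 1*2 + 1, so a_3 = 1.
  2 = 2*1 + 0, so a_4 = 2.
The remainder reaches 0 after 5 divisions, so the expansion has 5 partial quotients, read off in order.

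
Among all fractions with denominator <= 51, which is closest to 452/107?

Expand x = 452/107 as a continued fraction with the Euclidean algorithm:
  452 = 4*107 + 24, so a_0 = 4.
  107 = 4*24 + 11, so a_1 = 4.
  24 = 2*11 + 2, so a_2 = 2.
  11 = 5*2 + 1, so a_3 = 5.
  2 = 2*1 + 0, so a_4 = 2.
so x = [4; 4, 2, 5, 2].
Convergents (p_i = a_i*p_{i-1} + p_{i-2}, q_i = a_i*q_{i-1} + q_{i-2} with p_{-2}=0, p_{-1}=1, q_{-2}=1, q_{-1}=0), until the denominator exceeds 51:
  i=0: a_0=4, p_0 = 4*1 + 0 = 4, q_0 = 4*0 + 1 = 1.
  i=1: a_1=4, p_1 = 4*4 + 1 = 17, q_1 = 4*1 + 0 = 4.
  i=2: a_2=2, p_2 = 2*17 + 4 = 38, q_2 = 2*4 + 1 = 9.
  i=3: a_3=5, p_3 = 5*38 + 17 = 207, q_3 = 5*9 + 4 = 49.
  i=4: a_4=2, p_4 = 2*207 + 38 = 452, q_4 = 2*49 + 9 = 107.
q_4 = 107 > 51, so the last convergent with denominator <= 51 is p_3/q_3 = 207/49.
The closest fraction with denominator <= 51 is either p_3/q_3 or the intermediate fraction (k*p_3 + p_2)/(k*q_3 + q_2) with the largest k >= 1 whose denominator stays <= 51; these approach x as k grows, and every other convergent or intermediate fraction in range is farther away.
Largest k: floor((51 - q_2)/q_3) = floor((51 - 9)/49) = 0.
Since k = 0, no intermediate fraction beyond p_3/q_3 has denominator <= 51, so the convergent 207/49 is the closest (its error is |452*49 - 207*107|/(107*49) = 1/5243).

207/49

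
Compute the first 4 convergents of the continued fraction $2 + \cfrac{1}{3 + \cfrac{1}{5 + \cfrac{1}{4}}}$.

2/1, 7/3, 37/16, 155/67

Using the convergent recurrence p_i = a_i*p_{i-1} + p_{i-2}, q_i = a_i*q_{i-1} + q_{i-2} with p_{-2}=0, p_{-1}=1, q_{-2}=1, q_{-1}=0:
  i=0: a_0=2, p_0 = 2*1 + 0 = 2, q_0 = 2*0 + 1 = 1.
  i=1: a_1=3, p_1 = 3*2 + 1 = 7, q_1 = 3*1 + 0 = 3.
  i=2: a_2=5, p_2 = 5*7 + 2 = 37, q_2 = 5*3 + 1 = 16.
  i=3: a_3=4, p_3 = 4*37 + 7 = 155, q_3 = 4*16 + 3 = 67.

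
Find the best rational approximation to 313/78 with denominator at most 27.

Expand x = 313/78 as a continued fraction with the Euclidean algorithm:
  313 = 4*78 + 1, so a_0 = 4.
  78 = 78*1 + 0, so a_1 = 78.
so x = [4; 78].
Convergents (p_i = a_i*p_{i-1} + p_{i-2}, q_i = a_i*q_{i-1} + q_{i-2} with p_{-2}=0, p_{-1}=1, q_{-2}=1, q_{-1}=0), until the denominator exceeds 27:
  i=0: a_0=4, p_0 = 4*1 + 0 = 4, q_0 = 4*0 + 1 = 1.
  i=1: a_1=78, p_1 = 78*4 + 1 = 313, q_1 = 78*1 + 0 = 78.
q_1 = 78 > 27, so the last convergent with denominator <= 27 is p_0/q_0 = 4/1.
The closest fraction with denominator <= 27 is either p_0/q_0 or the intermediate fraction (k*p_0 + p_{-1})/(k*q_0 + q_{-1}) with the largest k >= 1 whose denominator stays <= 27; these approach x as k grows, and every other convergent or intermediate fraction in range is farther away.
Largest k: floor((27 - q_{-1})/q_0) = floor((27 - 0)/1) = 27 (using the seeds p_{-1} = 1, q_{-1} = 0).
That gives (27*4 + 1)/(27*1 + 0) = 109/27.
Compare the errors: |x - 4/1| = |313*1 - 4*78|/(78*1) = 1/78, and |x - 109/27| = |313*27 - 109*78|/(78*27) = 51/2106.
Cross-multiplying, 1*2106 = 2106 < 3978 = 51*78, so 1/78 is smaller: the convergent 4/1 is closer to x than 109/27.

4/1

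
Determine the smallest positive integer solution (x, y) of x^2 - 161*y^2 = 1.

(x, y) = (11775, 928)

First expand sqrt(161) as a continued fraction. With x_i = (sqrt(161) + m_i)/d_i and (m_0, d_0) = (0, 1): a_0 = floor(sqrt(161)) = 12, since 12^2 = 144 <= 161 < 169 = 13^2.
Iterate m_{i+1} = d_i*a_i - m_i, d_{i+1} = (161 - m_{i+1}^2)/d_i, a_{i+1} = floor((a_0 + m_{i+1})/d_{i+1}):
  m_1 = 1*12 - 0 = 12, d_1 = (161 - 12^2)/1 = 17/1 = 17, a_1 = floor((12 + 12)/17) = 1.
  m_2 = 17*1 - 12 = 5, d_2 = (161 - 5^2)/17 = 136/17 = 8, a_2 = floor((12 + 5)/8) = 2.
  m_3 = 8*2 - 5 = 11, d_3 = (161 - 11^2)/8 = 40/8 = 5, a_3 = floor((12 + 11)/5) = 4.
  m_4 = 5*4 - 11 = 9, d_4 = (161 - 9^2)/5 = 80/5 = 16, a_4 = floor((12 + 9)/16) = 1.
  m_5 = 16*1 - 9 = 7, d_5 = (161 - 7^2)/16 = 112/16 = 7, a_5 = floor((12 + 7)/7) = 2.
  m_6 = 7*2 - 7 = 7, d_6 = (161 - 7^2)/7 = 112/7 = 16, a_6 = floor((12 + 7)/16) = 1.
  m_7 = 16*1 - 7 = 9, d_7 = (161 - 9^2)/16 = 80/16 = 5, a_7 = floor((12 + 9)/5) = 4.
  m_8 = 5*4 - 9 = 11, d_8 = (161 - 11^2)/5 = 40/5 = 8, a_8 = floor((12 + 11)/8) = 2.
  m_9 = 8*2 - 11 = 5, d_9 = (161 - 5^2)/8 = 136/8 = 17, a_9 = floor((12 + 5)/17) = 1.
  m_10 = 17*1 - 5 = 12, d_10 = (161 - 12^2)/17 = 17/17 = 1, a_10 = floor((12 + 12)/1) = 24.
  m_11 = 1*24 - 12 = 12, d_11 = (161 - 12^2)/1 = 17/1 = 17: (m_11, d_11) = (m_1, d_1) = (12, 17), so from here the quotients repeat a_1, ..., a_10; the period length is 10.
So sqrt(161) = [12; (1, 2, 4, 1, 2, 1, 4, 2, 1, 24)] with period length k = 10.
k is even, so the fundamental solution of x^2 - 161y^2 = 1 is (p_{k-1}, q_{k-1}) = (p_9, q_9); compute convergents through index 9.
Convergents (p_i = a_i*p_{i-1} + p_{i-2}, q_i = a_i*q_{i-1} + q_{i-2} with p_{-2}=0, p_{-1}=1, q_{-2}=1, q_{-1}=0):
  i=0: a_0=12, p_0 = 12*1 + 0 = 12, q_0 = 12*0 + 1 = 1.
  i=1: a_1=1, p_1 = 1*12 + 1 = 13, q_1 = 1*1 + 0 = 1.
  i=2: a_2=2, p_2 = 2*13 + 12 = 38, q_2 = 2*1 + 1 = 3.
  i=3: a_3=4, p_3 = 4*38 + 13 = 165, q_3 = 4*3 + 1 = 13.
  i=4: a_4=1, p_4 = 1*165 + 38 = 203, q_4 = 1*13 + 3 = 16.
  i=5: a_5=2, p_5 = 2*203 + 165 = 571, q_5 = 2*16 + 13 = 45.
  i=6: a_6=1, p_6 = 1*571 + 203 = 774, q_6 = 1*45 + 16 = 61.
  i=7: a_7=4, p_7 = 4*774 + 571 = 3667, q_7 = 4*61 + 45 = 289.
  i=8: a_8=2, p_8 = 2*3667 + 774 = 8108, q_8 = 2*289 + 61 = 639.
  i=9: a_9=1, p_9 = 1*8108 + 3667 = 11775, q_9 = 1*639 + 289 = 928.
Check: 11775^2 - 161*928^2 = 138650625 - 138650624 = 1, so (x, y) = (11775, 928) solves the equation, and by the theorem it is the least positive solution.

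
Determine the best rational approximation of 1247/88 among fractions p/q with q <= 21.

85/6

Expand x = 1247/88 as a continued fraction with the Euclidean algorithm:
  1247 = 14*88 + 15, so a_0 = 14.
  88 = 5*15 + 13, so a_1 = 5.
  15 = 1*13 + 2, so a_2 = 1.
  13 = 6*2 + 1, so a_3 = 6.
  2 = 2*1 + 0, so a_4 = 2.
so x = [14; 5, 1, 6, 2].
Convergents (p_i = a_i*p_{i-1} + p_{i-2}, q_i = a_i*q_{i-1} + q_{i-2} with p_{-2}=0, p_{-1}=1, q_{-2}=1, q_{-1}=0), until the denominator exceeds 21:
  i=0: a_0=14, p_0 = 14*1 + 0 = 14, q_0 = 14*0 + 1 = 1.
  i=1: a_1=5, p_1 = 5*14 + 1 = 71, q_1 = 5*1 + 0 = 5.
  i=2: a_2=1, p_2 = 1*71 + 14 = 85, q_2 = 1*5 + 1 = 6.
  i=3: a_3=6, p_3 = 6*85 + 71 = 581, q_3 = 6*6 + 5 = 41.
q_3 = 41 > 21, so the last convergent with denominator <= 21 is p_2/q_2 = 85/6.
The closest fraction with denominator <= 21 is either p_2/q_2 or the intermediate fraction (k*p_2 + p_1)/(k*q_2 + q_1) with the largest k >= 1 whose denominator stays <= 21; these approach x as k grows, and every other convergent or intermediate fraction in range is farther away.
Largest k: floor((21 - q_1)/q_2) = floor((21 - 5)/6) = 2.
That gives (2*85 + 71)/(2*6 + 5) = 241/17.
Compare the errors: |x - 85/6| = |1247*6 - 85*88|/(88*6) = 2/528, and |x - 241/17| = |1247*17 - 241*88|/(88*17) = 9/1496.
Cross-multiplying, 2*1496 = 2992 < 4752 = 9*528, so 2/528 is smaller: the convergent 85/6 is closer to x than 241/17.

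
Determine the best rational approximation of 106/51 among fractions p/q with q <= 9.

Expand x = 106/51 as a continued fraction with the Euclidean algorithm:
  106 = 2*51 + 4, so a_0 = 2.
  51 = 12*4 + 3, so a_1 = 12.
  4 = 1*3 + 1, so a_2 = 1.
  3 = 3*1 + 0, so a_3 = 3.
so x = [2; 12, 1, 3].
Convergents (p_i = a_i*p_{i-1} + p_{i-2}, q_i = a_i*q_{i-1} + q_{i-2} with p_{-2}=0, p_{-1}=1, q_{-2}=1, q_{-1}=0), until the denominator exceeds 9:
  i=0: a_0=2, p_0 = 2*1 + 0 = 2, q_0 = 2*0 + 1 = 1.
  i=1: a_1=12, p_1 = 12*2 + 1 = 25, q_1 = 12*1 + 0 = 12.
q_1 = 12 > 9, so the last convergent with denominator <= 9 is p_0/q_0 = 2/1.
The closest fraction with denominator <= 9 is either p_0/q_0 or the intermediate fraction (k*p_0 + p_{-1})/(k*q_0 + q_{-1}) with the largest k >= 1 whose denominator stays <= 9; these approach x as k grows, and every other convergent or intermediate fraction in range is farther away.
Largest k: floor((9 - q_{-1})/q_0) = floor((9 - 0)/1) = 9 (using the seeds p_{-1} = 1, q_{-1} = 0).
That gives (9*2 + 1)/(9*1 + 0) = 19/9.
Compare the errors: |x - 2/1| = |106*1 - 2*51|/(51*1) = 4/51, and |x - 19/9| = |106*9 - 19*51|/(51*9) = 15/459.
Cross-multiplying, 15*51 = 765 < 1836 = 4*459, so 15/459 is smaller: the intermediate fraction 19/9 is closer to x than 2/1.

19/9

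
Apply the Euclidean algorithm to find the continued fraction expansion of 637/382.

[1; 1, 2, 127]

Run the Euclidean algorithm on 637 and 382; the successive quotients are the partial quotients a_0, a_1, ... (each step inverts the fractional part left over by the previous one):
  637 = 1*382 + 255, so a_0 = 1.
  382 = 1*255 + 127, so a_1 = 1.
  255 = 2*127 + 1, so a_2 = 2.
  127 = 127*1 + 0, so a_3 = 127.
The remainder reaches 0 after 4 divisions, so the expansion has 4 partial quotients, read off in order.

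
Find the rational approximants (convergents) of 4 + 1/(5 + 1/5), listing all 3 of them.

Using the convergent recurrence p_i = a_i*p_{i-1} + p_{i-2}, q_i = a_i*q_{i-1} + q_{i-2} with p_{-2}=0, p_{-1}=1, q_{-2}=1, q_{-1}=0:
  i=0: a_0=4, p_0 = 4*1 + 0 = 4, q_0 = 4*0 + 1 = 1.
  i=1: a_1=5, p_1 = 5*4 + 1 = 21, q_1 = 5*1 + 0 = 5.
  i=2: a_2=5, p_2 = 5*21 + 4 = 109, q_2 = 5*5 + 1 = 26.

4/1, 21/5, 109/26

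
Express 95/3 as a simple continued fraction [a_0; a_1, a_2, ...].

Run the Euclidean algorithm on 95 and 3; the successive quotients are the partial quotients a_0, a_1, ... (each step inverts the fractional part left over by the previous one):
  95 = 31*3 + 2, so a_0 = 31.
  3 = 1*2 + 1, so a_1 = 1.
  2 = 2*1 + 0, so a_2 = 2.
The remainder reaches 0 after 3 divisions, so the expansion has 3 partial quotients, read off in order.

[31; 1, 2]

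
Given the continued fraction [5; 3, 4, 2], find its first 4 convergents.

5/1, 16/3, 69/13, 154/29

Using the convergent recurrence p_i = a_i*p_{i-1} + p_{i-2}, q_i = a_i*q_{i-1} + q_{i-2} with p_{-2}=0, p_{-1}=1, q_{-2}=1, q_{-1}=0:
  i=0: a_0=5, p_0 = 5*1 + 0 = 5, q_0 = 5*0 + 1 = 1.
  i=1: a_1=3, p_1 = 3*5 + 1 = 16, q_1 = 3*1 + 0 = 3.
  i=2: a_2=4, p_2 = 4*16 + 5 = 69, q_2 = 4*3 + 1 = 13.
  i=3: a_3=2, p_3 = 2*69 + 16 = 154, q_3 = 2*13 + 3 = 29.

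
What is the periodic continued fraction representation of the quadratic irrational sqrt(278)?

Write x_i = (sqrt(278) + m_i)/d_i with (m_0, d_0) = (0, 1). a_0 = floor(sqrt(278)) = 16, since 16^2 = 256 <= 278 < 289 = 17^2.
Iterate m_{i+1} = d_i*a_i - m_i, d_{i+1} = (278 - m_{i+1}^2)/d_i, a_{i+1} = floor((a_0 + m_{i+1})/d_{i+1}):
  m_1 = 1*16 - 0 = 16, d_1 = (278 - 16^2)/1 = 22/1 = 22, a_1 = floor((16 + 16)/22) = 1.
  m_2 = 22*1 - 16 = 6, d_2 = (278 - 6^2)/22 = 242/22 = 11, a_2 = floor((16 + 6)/11) = 2.
  m_3 = 11*2 - 6 = 16, d_3 = (278 - 16^2)/11 = 22/11 = 2, a_3 = floor((16 + 16)/2) = 16.
  m_4 = 2*16 - 16 = 16, d_4 = (278 - 16^2)/2 = 22/2 = 11, a_4 = floor((16 + 16)/11) = 2.
  m_5 = 11*2 - 16 = 6, d_5 = (278 - 6^2)/11 = 242/11 = 22, a_5 = floor((16 + 6)/22) = 1.
  m_6 = 22*1 - 6 = 16, d_6 = (278 - 16^2)/22 = 22/22 = 1, a_6 = floor((16 + 16)/1) = 32.
  m_7 = 1*32 - 16 = 16, d_7 = (278 - 16^2)/1 = 22/1 = 22: (m_7, d_7) = (m_1, d_1) = (16, 22), so from here the quotients repeat a_1, ..., a_6; the period length is 6.
Hence the expansion of sqrt(278) is a_0 = 16 followed by the repeating block 1, 2, 16, 2, 1, 32 (period 6).

[16; (1, 2, 16, 2, 1, 32)]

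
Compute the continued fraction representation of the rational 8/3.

[2; 1, 2]

Run the Euclidean algorithm on 8 and 3; the successive quotients are the partial quotients a_0, a_1, ... (each step inverts the fractional part left over by the previous one):
  8 = 2*3 + 2, so a_0 = 2.
  3 = 1*2 + 1, so a_1 = 1.
  2 = 2*1 + 0, so a_2 = 2.
The remainder reaches 0 after 3 divisions, so the expansion has 3 partial quotients, read off in order.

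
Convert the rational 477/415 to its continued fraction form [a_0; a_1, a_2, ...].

Run the Euclidean algorithm on 477 and 415; the successive quotients are the partial quotients a_0, a_1, ... (each step inverts the fractional part left over by the previous one):
  477 = 1*415 + 62, so a_0 = 1.
  415 = 6*62 + 43, so a_1 = 6.
  62 = 1*43 + 19, so a_2 = 1.
  43 = 2*19 + 5, so a_3 = 2.
  19 = 3*5 + 4, so a_4 = 3.
  5 = 1*4 + 1, so a_5 = 1.
  4 = 4*1 + 0, so a_6 = 4.
The remainder reaches 0 after 7 divisions, so the expansion has 7 partial quotients, read off in order.

[1; 6, 1, 2, 3, 1, 4]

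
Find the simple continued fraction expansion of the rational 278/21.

[13; 4, 5]

Run the Euclidean algorithm on 278 and 21; the successive quotients are the partial quotients a_0, a_1, ... (each step inverts the fractional part left over by the previous one):
  278 = 13*21 + 5, so a_0 = 13.
  21 = 4*5 + 1, so a_1 = 4.
  5 = 5*1 + 0, so a_2 = 5.
The remainder reaches 0 after 3 divisions, so the expansion has 3 partial quotients, read off in order.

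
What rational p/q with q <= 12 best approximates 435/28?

Expand x = 435/28 as a continued fraction with the Euclidean algorithm:
  435 = 15*28 + 15, so a_0 = 15.
  28 = 1*15 + 13, so a_1 = 1.
  15 = 1*13 + 2, so a_2 = 1.
  13 = 6*2 + 1, so a_3 = 6.
  2 = 2*1 + 0, so a_4 = 2.
so x = [15; 1, 1, 6, 2].
Convergents (p_i = a_i*p_{i-1} + p_{i-2}, q_i = a_i*q_{i-1} + q_{i-2} with p_{-2}=0, p_{-1}=1, q_{-2}=1, q_{-1}=0), until the denominator exceeds 12:
  i=0: a_0=15, p_0 = 15*1 + 0 = 15, q_0 = 15*0 + 1 = 1.
  i=1: a_1=1, p_1 = 1*15 + 1 = 16, q_1 = 1*1 + 0 = 1.
  i=2: a_2=1, p_2 = 1*16 + 15 = 31, q_2 = 1*1 + 1 = 2.
  i=3: a_3=6, p_3 = 6*31 + 16 = 202, q_3 = 6*2 + 1 = 13.
q_3 = 13 > 12, so the last convergent with denominator <= 12 is p_2/q_2 = 31/2.
The closest fraction with denominator <= 12 is either p_2/q_2 or the intermediate fraction (k*p_2 + p_1)/(k*q_2 + q_1) with the largest k >= 1 whose denominator stays <= 12; these approach x as k grows, and every other convergent or intermediate fraction in range is farther away.
Largest k: floor((12 - q_1)/q_2) = floor((12 - 1)/2) = 5.
That gives (5*31 + 16)/(5*2 + 1) = 171/11.
Compare the errors: |x - 31/2| = |435*2 - 31*28|/(28*2) = 2/56, and |x - 171/11| = |435*11 - 171*28|/(28*11) = 3/308.
Cross-multiplying, 3*56 = 168 < 616 = 2*308, so 3/308 is smaller: the intermediate fraction 171/11 is closer to x than 31/2.

171/11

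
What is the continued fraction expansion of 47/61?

Run the Euclidean algorithm on 47 and 61; the successive quotients are the partial quotients a_0, a_1, ... (each step inverts the fractional part left over by the previous one):
  47 = 0*61 + 47, so a_0 = 0.
  61 = 1*47 + 14, so a_1 = 1.
  47 = 3*14 + 5, so a_2 = 3.
  14 = 2*5 + 4, so a_3 = 2.
  5 = 1*4 + 1, so a_4 = 1.
  4 = 4*1 + 0, so a_5 = 4.
The remainder reaches 0 after 6 divisions, so the expansion has 6 partial quotients, read off in order.

[0; 1, 3, 2, 1, 4]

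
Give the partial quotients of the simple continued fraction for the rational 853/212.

Run the Euclidean algorithm on 853 and 212; the successive quotients are the partial quotients a_0, a_1, ... (each step inverts the fractional part left over by the previous one):
  853 = 4*212 + 5, so a_0 = 4.
  212 = 42*5 + 2, so a_1 = 42.
  5 = 2*2 + 1, so a_2 = 2.
  2 = 2*1 + 0, so a_3 = 2.
The remainder reaches 0 after 4 divisions, so the expansion has 4 partial quotients, read off in order.

[4; 42, 2, 2]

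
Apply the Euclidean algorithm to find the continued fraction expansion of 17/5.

[3; 2, 2]

Run the Euclidean algorithm on 17 and 5; the successive quotients are the partial quotients a_0, a_1, ... (each step inverts the fractional part left over by the previous one):
  17 = 3*5 + 2, so a_0 = 3.
  5 = 2*2 + 1, so a_1 = 2.
  2 = 2*1 + 0, so a_2 = 2.
The remainder reaches 0 after 3 divisions, so the expansion has 3 partial quotients, read off in order.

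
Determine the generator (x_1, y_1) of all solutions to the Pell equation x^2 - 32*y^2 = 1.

First expand sqrt(32) as a continued fraction. With x_i = (sqrt(32) + m_i)/d_i and (m_0, d_0) = (0, 1): a_0 = floor(sqrt(32)) = 5, since 5^2 = 25 <= 32 < 36 = 6^2.
Iterate m_{i+1} = d_i*a_i - m_i, d_{i+1} = (32 - m_{i+1}^2)/d_i, a_{i+1} = floor((a_0 + m_{i+1})/d_{i+1}):
  m_1 = 1*5 - 0 = 5, d_1 = (32 - 5^2)/1 = 7/1 = 7, a_1 = floor((5 + 5)/7) = 1.
  m_2 = 7*1 - 5 = 2, d_2 = (32 - 2^2)/7 = 28/7 = 4, a_2 = floor((5 + 2)/4) = 1.
  m_3 = 4*1 - 2 = 2, d_3 = (32 - 2^2)/4 = 28/4 = 7, a_3 = floor((5 + 2)/7) = 1.
  m_4 = 7*1 - 2 = 5, d_4 = (32 - 5^2)/7 = 7/7 = 1, a_4 = floor((5 + 5)/1) = 10.
  m_5 = 1*10 - 5 = 5, d_5 = (32 - 5^2)/1 = 7/1 = 7: (m_5, d_5) = (m_1, d_1) = (5, 7), so from here the quotients repeat a_1, ..., a_4; the period length is 4.
So sqrt(32) = [5; (1, 1, 1, 10)] with period length k = 4.
k is even, so the fundamental solution of x^2 - 32y^2 = 1 is (p_{k-1}, q_{k-1}) = (p_3, q_3); compute convergents through index 3.
Convergents (p_i = a_i*p_{i-1} + p_{i-2}, q_i = a_i*q_{i-1} + q_{i-2} with p_{-2}=0, p_{-1}=1, q_{-2}=1, q_{-1}=0):
  i=0: a_0=5, p_0 = 5*1 + 0 = 5, q_0 = 5*0 + 1 = 1.
  i=1: a_1=1, p_1 = 1*5 + 1 = 6, q_1 = 1*1 + 0 = 1.
  i=2: a_2=1, p_2 = 1*6 + 5 = 11, q_2 = 1*1 + 1 = 2.
  i=3: a_3=1, p_3 = 1*11 + 6 = 17, q_3 = 1*2 + 1 = 3.
Check: 17^2 - 32*3^2 = 289 - 288 = 1, so (x, y) = (17, 3) solves the equation, and by the theorem it is the least positive solution.

(x, y) = (17, 3)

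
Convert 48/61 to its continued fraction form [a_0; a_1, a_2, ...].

Run the Euclidean algorithm on 48 and 61; the successive quotients are the partial quotients a_0, a_1, ... (each step inverts the fractional part left over by the previous one):
  48 = 0*61 + 48, so a_0 = 0.
  61 = 1*48 + 13, so a_1 = 1.
  48 = 3*13 + 9, so a_2 = 3.
  13 = 1*9 + 4, so a_3 = 1.
  9 = 2*4 + 1, so a_4 = 2.
  4 = 4*1 + 0, so a_5 = 4.
The remainder reaches 0 after 6 divisions, so the expansion has 6 partial quotients, read off in order.

[0; 1, 3, 1, 2, 4]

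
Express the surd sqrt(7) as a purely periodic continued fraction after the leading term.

[2; (1, 1, 1, 4)]

Write x_i = (sqrt(7) + m_i)/d_i with (m_0, d_0) = (0, 1). a_0 = floor(sqrt(7)) = 2, since 2^2 = 4 <= 7 < 9 = 3^2.
Iterate m_{i+1} = d_i*a_i - m_i, d_{i+1} = (7 - m_{i+1}^2)/d_i, a_{i+1} = floor((a_0 + m_{i+1})/d_{i+1}):
  m_1 = 1*2 - 0 = 2, d_1 = (7 - 2^2)/1 = 3/1 = 3, a_1 = floor((2 + 2)/3) = 1.
  m_2 = 3*1 - 2 = 1, d_2 = (7 - 1^2)/3 = 6/3 = 2, a_2 = floor((2 + 1)/2) = 1.
  m_3 = 2*1 - 1 = 1, d_3 = (7 - 1^2)/2 = 6/2 = 3, a_3 = floor((2 + 1)/3) = 1.
  m_4 = 3*1 - 1 = 2, d_4 = (7 - 2^2)/3 = 3/3 = 1, a_4 = floor((2 + 2)/1) = 4.
  m_5 = 1*4 - 2 = 2, d_5 = (7 - 2^2)/1 = 3/1 = 3: (m_5, d_5) = (m_1, d_1) = (2, 3), so from here the quotients repeat a_1, ..., a_4; the period length is 4.
Hence the expansion of sqrt(7) is a_0 = 2 followed by the repeating block 1, 1, 1, 4 (period 4).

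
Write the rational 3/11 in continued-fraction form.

[0; 3, 1, 2]

Run the Euclidean algorithm on 3 and 11; the successive quotients are the partial quotients a_0, a_1, ... (each step inverts the fractional part left over by the previous one):
  3 = 0*11 + 3, so a_0 = 0.
  11 = 3*3 + 2, so a_1 = 3.
  3 = 1*2 + 1, so a_2 = 1.
  2 = 2*1 + 0, so a_3 = 2.
The remainder reaches 0 after 4 divisions, so the expansion has 4 partial quotients, read off in order.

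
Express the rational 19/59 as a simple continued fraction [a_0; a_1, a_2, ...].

Run the Euclidean algorithm on 19 and 59; the successive quotients are the partial quotients a_0, a_1, ... (each step inverts the fractional part left over by the previous one):
  19 = 0*59 + 19, so a_0 = 0.
  59 = 3*19 + 2, so a_1 = 3.
  19 = 9*2 + 1, so a_2 = 9.
  2 = 2*1 + 0, so a_3 = 2.
The remainder reaches 0 after 4 divisions, so the expansion has 4 partial quotients, read off in order.

[0; 3, 9, 2]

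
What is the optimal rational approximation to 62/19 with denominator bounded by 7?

13/4

Expand x = 62/19 as a continued fraction with the Euclidean algorithm:
  62 = 3*19 + 5, so a_0 = 3.
  19 = 3*5 + 4, so a_1 = 3.
  5 = 1*4 + 1, so a_2 = 1.
  4 = 4*1 + 0, so a_3 = 4.
so x = [3; 3, 1, 4].
Convergents (p_i = a_i*p_{i-1} + p_{i-2}, q_i = a_i*q_{i-1} + q_{i-2} with p_{-2}=0, p_{-1}=1, q_{-2}=1, q_{-1}=0), until the denominator exceeds 7:
  i=0: a_0=3, p_0 = 3*1 + 0 = 3, q_0 = 3*0 + 1 = 1.
  i=1: a_1=3, p_1 = 3*3 + 1 = 10, q_1 = 3*1 + 0 = 3.
  i=2: a_2=1, p_2 = 1*10 + 3 = 13, q_2 = 1*3 + 1 = 4.
  i=3: a_3=4, p_3 = 4*13 + 10 = 62, q_3 = 4*4 + 3 = 19.
q_3 = 19 > 7, so the last convergent with denominator <= 7 is p_2/q_2 = 13/4.
The closest fraction with denominator <= 7 is either p_2/q_2 or the intermediate fraction (k*p_2 + p_1)/(k*q_2 + q_1) with the largest k >= 1 whose denominator stays <= 7; these approach x as k grows, and every other convergent or intermediate fraction in range is farther away.
Largest k: floor((7 - q_1)/q_2) = floor((7 - 3)/4) = 1.
That gives (1*13 + 10)/(1*4 + 3) = 23/7.
Compare the errors: |x - 13/4| = |62*4 - 13*19|/(19*4) = 1/76, and |x - 23/7| = |62*7 - 23*19|/(19*7) = 3/133.
Cross-multiplying, 1*133 = 133 < 228 = 3*76, so 1/76 is smaller: the convergent 13/4 is closer to x than 23/7.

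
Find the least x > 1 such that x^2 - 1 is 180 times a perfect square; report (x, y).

First expand sqrt(180) as a continued fraction. With x_i = (sqrt(180) + m_i)/d_i and (m_0, d_0) = (0, 1): a_0 = floor(sqrt(180)) = 13, since 13^2 = 169 <= 180 < 196 = 14^2.
Iterate m_{i+1} = d_i*a_i - m_i, d_{i+1} = (180 - m_{i+1}^2)/d_i, a_{i+1} = floor((a_0 + m_{i+1})/d_{i+1}):
  m_1 = 1*13 - 0 = 13, d_1 = (180 - 13^2)/1 = 11/1 = 11, a_1 = floor((13 + 13)/11) = 2.
  m_2 = 11*2 - 13 = 9, d_2 = (180 - 9^2)/11 = 99/11 = 9, a_2 = floor((13 + 9)/9) = 2.
  m_3 = 9*2 - 9 = 9, d_3 = (180 - 9^2)/9 = 99/9 = 11, a_3 = floor((13 + 9)/11) = 2.
  m_4 = 11*2 - 9 = 13, d_4 = (180 - 13^2)/11 = 11/11 = 1, a_4 = floor((13 + 13)/1) = 26.
  m_5 = 1*26 - 13 = 13, d_5 = (180 - 13^2)/1 = 11/1 = 11: (m_5, d_5) = (m_1, d_1) = (13, 11), so from here the quotients repeat a_1, ..., a_4; the period length is 4.
So sqrt(180) = [13; (2, 2, 2, 26)] with period length k = 4.
k is even, so the fundamental solution of x^2 - 180y^2 = 1 is (p_{k-1}, q_{k-1}) = (p_3, q_3); compute convergents through index 3.
Convergents (p_i = a_i*p_{i-1} + p_{i-2}, q_i = a_i*q_{i-1} + q_{i-2} with p_{-2}=0, p_{-1}=1, q_{-2}=1, q_{-1}=0):
  i=0: a_0=13, p_0 = 13*1 + 0 = 13, q_0 = 13*0 + 1 = 1.
  i=1: a_1=2, p_1 = 2*13 + 1 = 27, q_1 = 2*1 + 0 = 2.
  i=2: a_2=2, p_2 = 2*27 + 13 = 67, q_2 = 2*2 + 1 = 5.
  i=3: a_3=2, p_3 = 2*67 + 27 = 161, q_3 = 2*5 + 2 = 12.
Check: 161^2 - 180*12^2 = 25921 - 25920 = 1, so (x, y) = (161, 12) solves the equation, and by the theorem it is the least positive solution.

(x, y) = (161, 12)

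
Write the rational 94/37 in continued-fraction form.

Run the Euclidean algorithm on 94 and 37; the successive quotients are the partial quotients a_0, a_1, ... (each step inverts the fractional part left over by the previous one):
  94 = 2*37 + 20, so a_0 = 2.
  37 = 1*20 + 17, so a_1 = 1.
  20 = 1*17 + 3, so a_2 = 1.
  17 = 5*3 + 2, so a_3 = 5.
  3 = 1*2 + 1, so a_4 = 1.
  2 = 2*1 + 0, so a_5 = 2.
The remainder reaches 0 after 6 divisions, so the expansion has 6 partial quotients, read off in order.

[2; 1, 1, 5, 1, 2]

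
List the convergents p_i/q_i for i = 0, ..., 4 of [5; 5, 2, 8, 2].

Using the convergent recurrence p_i = a_i*p_{i-1} + p_{i-2}, q_i = a_i*q_{i-1} + q_{i-2} with p_{-2}=0, p_{-1}=1, q_{-2}=1, q_{-1}=0:
  i=0: a_0=5, p_0 = 5*1 + 0 = 5, q_0 = 5*0 + 1 = 1.
  i=1: a_1=5, p_1 = 5*5 + 1 = 26, q_1 = 5*1 + 0 = 5.
  i=2: a_2=2, p_2 = 2*26 + 5 = 57, q_2 = 2*5 + 1 = 11.
  i=3: a_3=8, p_3 = 8*57 + 26 = 482, q_3 = 8*11 + 5 = 93.
  i=4: a_4=2, p_4 = 2*482 + 57 = 1021, q_4 = 2*93 + 11 = 197.

5/1, 26/5, 57/11, 482/93, 1021/197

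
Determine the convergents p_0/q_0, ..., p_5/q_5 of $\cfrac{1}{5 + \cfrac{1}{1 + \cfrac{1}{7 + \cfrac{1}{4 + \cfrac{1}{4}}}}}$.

Using the convergent recurrence p_i = a_i*p_{i-1} + p_{i-2}, q_i = a_i*q_{i-1} + q_{i-2} with p_{-2}=0, p_{-1}=1, q_{-2}=1, q_{-1}=0:
  i=0: a_0=0, p_0 = 0*1 + 0 = 0, q_0 = 0*0 + 1 = 1.
  i=1: a_1=5, p_1 = 5*0 + 1 = 1, q_1 = 5*1 + 0 = 5.
  i=2: a_2=1, p_2 = 1*1 + 0 = 1, q_2 = 1*5 + 1 = 6.
  i=3: a_3=7, p_3 = 7*1 + 1 = 8, q_3 = 7*6 + 5 = 47.
  i=4: a_4=4, p_4 = 4*8 + 1 = 33, q_4 = 4*47 + 6 = 194.
  i=5: a_5=4, p_5 = 4*33 + 8 = 140, q_5 = 4*194 + 47 = 823.

0/1, 1/5, 1/6, 8/47, 33/194, 140/823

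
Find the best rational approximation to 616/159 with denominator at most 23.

Expand x = 616/159 as a continued fraction with the Euclidean algorithm:
  616 = 3*159 + 139, so a_0 = 3.
  159 = 1*139 + 20, so a_1 = 1.
  139 = 6*20 + 19, so a_2 = 6.
  20 = 1*19 + 1, so a_3 = 1.
  19 = 19*1 + 0, so a_4 = 19.
so x = [3; 1, 6, 1, 19].
Convergents (p_i = a_i*p_{i-1} + p_{i-2}, q_i = a_i*q_{i-1} + q_{i-2} with p_{-2}=0, p_{-1}=1, q_{-2}=1, q_{-1}=0), until the denominator exceeds 23:
  i=0: a_0=3, p_0 = 3*1 + 0 = 3, q_0 = 3*0 + 1 = 1.
  i=1: a_1=1, p_1 = 1*3 + 1 = 4, q_1 = 1*1 + 0 = 1.
  i=2: a_2=6, p_2 = 6*4 + 3 = 27, q_2 = 6*1 + 1 = 7.
  i=3: a_3=1, p_3 = 1*27 + 4 = 31, q_3 = 1*7 + 1 = 8.
  i=4: a_4=19, p_4 = 19*31 + 27 = 616, q_4 = 19*8 + 7 = 159.
q_4 = 159 > 23, so the last convergent with denominator <= 23 is p_3/q_3 = 31/8.
The closest fraction with denominator <= 23 is either p_3/q_3 or the intermediate fraction (k*p_3 + p_2)/(k*q_3 + q_2) with the largest k >= 1 whose denominator stays <= 23; these approach x as k grows, and every other convergent or intermediate fraction in range is farther away.
Largest k: floor((23 - q_2)/q_3) = floor((23 - 7)/8) = 2.
That gives (2*31 + 27)/(2*8 + 7) = 89/23.
Compare the errors: |x - 31/8| = |616*8 - 31*159|/(159*8) = 1/1272, and |x - 89/23| = |616*23 - 89*159|/(159*23) = 17/3657.
Cross-multiplying, 1*3657 = 3657 < 21624 = 17*1272, so 1/1272 is smaller: the convergent 31/8 is closer to x than 89/23.

31/8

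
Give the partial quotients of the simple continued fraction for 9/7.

[1; 3, 2]

Run the Euclidean algorithm on 9 and 7; the successive quotients are the partial quotients a_0, a_1, ... (each step inverts the fractional part left over by the previous one):
  9 = 1*7 + 2, so a_0 = 1.
  7 = 3*2 + 1, so a_1 = 3.
  2 = 2*1 + 0, so a_2 = 2.
The remainder reaches 0 after 3 divisions, so the expansion has 3 partial quotients, read off in order.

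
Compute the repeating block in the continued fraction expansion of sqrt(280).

[16; (1, 2, 1, 2, 1, 32)]

Write x_i = (sqrt(280) + m_i)/d_i with (m_0, d_0) = (0, 1). a_0 = floor(sqrt(280)) = 16, since 16^2 = 256 <= 280 < 289 = 17^2.
Iterate m_{i+1} = d_i*a_i - m_i, d_{i+1} = (280 - m_{i+1}^2)/d_i, a_{i+1} = floor((a_0 + m_{i+1})/d_{i+1}):
  m_1 = 1*16 - 0 = 16, d_1 = (280 - 16^2)/1 = 24/1 = 24, a_1 = floor((16 + 16)/24) = 1.
  m_2 = 24*1 - 16 = 8, d_2 = (280 - 8^2)/24 = 216/24 = 9, a_2 = floor((16 + 8)/9) = 2.
  m_3 = 9*2 - 8 = 10, d_3 = (280 - 10^2)/9 = 180/9 = 20, a_3 = floor((16 + 10)/20) = 1.
  m_4 = 20*1 - 10 = 10, d_4 = (280 - 10^2)/20 = 180/20 = 9, a_4 = floor((16 + 10)/9) = 2.
  m_5 = 9*2 - 10 = 8, d_5 = (280 - 8^2)/9 = 216/9 = 24, a_5 = floor((16 + 8)/24) = 1.
  m_6 = 24*1 - 8 = 16, d_6 = (280 - 16^2)/24 = 24/24 = 1, a_6 = floor((16 + 16)/1) = 32.
  m_7 = 1*32 - 16 = 16, d_7 = (280 - 16^2)/1 = 24/1 = 24: (m_7, d_7) = (m_1, d_1) = (16, 24), so from here the quotients repeat a_1, ..., a_6; the period length is 6.
Hence the expansion of sqrt(280) is a_0 = 16 followed by the repeating block 1, 2, 1, 2, 1, 32 (period 6).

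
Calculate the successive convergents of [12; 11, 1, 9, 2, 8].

12/1, 133/11, 145/12, 1438/119, 3021/250, 25606/2119

Using the convergent recurrence p_i = a_i*p_{i-1} + p_{i-2}, q_i = a_i*q_{i-1} + q_{i-2} with p_{-2}=0, p_{-1}=1, q_{-2}=1, q_{-1}=0:
  i=0: a_0=12, p_0 = 12*1 + 0 = 12, q_0 = 12*0 + 1 = 1.
  i=1: a_1=11, p_1 = 11*12 + 1 = 133, q_1 = 11*1 + 0 = 11.
  i=2: a_2=1, p_2 = 1*133 + 12 = 145, q_2 = 1*11 + 1 = 12.
  i=3: a_3=9, p_3 = 9*145 + 133 = 1438, q_3 = 9*12 + 11 = 119.
  i=4: a_4=2, p_4 = 2*1438 + 145 = 3021, q_4 = 2*119 + 12 = 250.
  i=5: a_5=8, p_5 = 8*3021 + 1438 = 25606, q_5 = 8*250 + 119 = 2119.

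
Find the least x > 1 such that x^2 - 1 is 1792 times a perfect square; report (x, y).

First expand sqrt(1792) as a continued fraction. With x_i = (sqrt(1792) + m_i)/d_i and (m_0, d_0) = (0, 1): a_0 = floor(sqrt(1792)) = 42, since 42^2 = 1764 <= 1792 < 1849 = 43^2.
Iterate m_{i+1} = d_i*a_i - m_i, d_{i+1} = (1792 - m_{i+1}^2)/d_i, a_{i+1} = floor((a_0 + m_{i+1})/d_{i+1}):
  m_1 = 1*42 - 0 = 42, d_1 = (1792 - 42^2)/1 = 28/1 = 28, a_1 = floor((42 + 42)/28) = 3.
  m_2 = 28*3 - 42 = 42, d_2 = (1792 - 42^2)/28 = 28/28 = 1, a_2 = floor((42 + 42)/1) = 84.
  m_3 = 1*84 - 42 = 42, d_3 = (1792 - 42^2)/1 = 28/1 = 28: (m_3, d_3) = (m_1, d_1) = (42, 28), so from here the quotients repeat a_1, a_2; the period length is 2.
So sqrt(1792) = [42; (3, 84)] with period length k = 2.
k is even, so the fundamental solution of x^2 - 1792y^2 = 1 is (p_{k-1}, q_{k-1}) = (p_1, q_1); compute convergents through index 1.
Convergents (p_i = a_i*p_{i-1} + p_{i-2}, q_i = a_i*q_{i-1} + q_{i-2} with p_{-2}=0, p_{-1}=1, q_{-2}=1, q_{-1}=0):
  i=0: a_0=42, p_0 = 42*1 + 0 = 42, q_0 = 42*0 + 1 = 1.
  i=1: a_1=3, p_1 = 3*42 + 1 = 127, q_1 = 3*1 + 0 = 3.
Check: 127^2 - 1792*3^2 = 16129 - 16128 = 1, so (x, y) = (127, 3) solves the equation, and by the theorem it is the least positive solution.

(x, y) = (127, 3)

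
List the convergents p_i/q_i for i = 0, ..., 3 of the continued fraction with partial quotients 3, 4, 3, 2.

Using the convergent recurrence p_i = a_i*p_{i-1} + p_{i-2}, q_i = a_i*q_{i-1} + q_{i-2} with p_{-2}=0, p_{-1}=1, q_{-2}=1, q_{-1}=0:
  i=0: a_0=3, p_0 = 3*1 + 0 = 3, q_0 = 3*0 + 1 = 1.
  i=1: a_1=4, p_1 = 4*3 + 1 = 13, q_1 = 4*1 + 0 = 4.
  i=2: a_2=3, p_2 = 3*13 + 3 = 42, q_2 = 3*4 + 1 = 13.
  i=3: a_3=2, p_3 = 2*42 + 13 = 97, q_3 = 2*13 + 4 = 30.

3/1, 13/4, 42/13, 97/30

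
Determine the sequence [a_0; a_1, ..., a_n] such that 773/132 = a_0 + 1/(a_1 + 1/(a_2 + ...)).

Run the Euclidean algorithm on 773 and 132; the successive quotients are the partial quotients a_0, a_1, ... (each step inverts the fractional part left over by the previous one):
  773 = 5*132 + 113, so a_0 = 5.
  132 = 1*113 + 19, so a_1 = 1.
  113 = 5*19 + 18, so a_2 = 5.
  19 = 1*18 + 1, so a_3 = 1.
  18 = 18*1 + 0, so a_4 = 18.
The remainder reaches 0 after 5 divisions, so the expansion has 5 partial quotients, read off in order.

[5; 1, 5, 1, 18]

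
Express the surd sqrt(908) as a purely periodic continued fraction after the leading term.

[30; (7, 1, 1, 14, 1, 1, 7, 60)]

Write x_i = (sqrt(908) + m_i)/d_i with (m_0, d_0) = (0, 1). a_0 = floor(sqrt(908)) = 30, since 30^2 = 900 <= 908 < 961 = 31^2.
Iterate m_{i+1} = d_i*a_i - m_i, d_{i+1} = (908 - m_{i+1}^2)/d_i, a_{i+1} = floor((a_0 + m_{i+1})/d_{i+1}):
  m_1 = 1*30 - 0 = 30, d_1 = (908 - 30^2)/1 = 8/1 = 8, a_1 = floor((30 + 30)/8) = 7.
  m_2 = 8*7 - 30 = 26, d_2 = (908 - 26^2)/8 = 232/8 = 29, a_2 = floor((30 + 26)/29) = 1.
  m_3 = 29*1 - 26 = 3, d_3 = (908 - 3^2)/29 = 899/29 = 31, a_3 = floor((30 + 3)/31) = 1.
  m_4 = 31*1 - 3 = 28, d_4 = (908 - 28^2)/31 = 124/31 = 4, a_4 = floor((30 + 28)/4) = 14.
  m_5 = 4*14 - 28 = 28, d_5 = (908 - 28^2)/4 = 124/4 = 31, a_5 = floor((30 + 28)/31) = 1.
  m_6 = 31*1 - 28 = 3, d_6 = (908 - 3^2)/31 = 899/31 = 29, a_6 = floor((30 + 3)/29) = 1.
  m_7 = 29*1 - 3 = 26, d_7 = (908 - 26^2)/29 = 232/29 = 8, a_7 = floor((30 + 26)/8) = 7.
  m_8 = 8*7 - 26 = 30, d_8 = (908 - 30^2)/8 = 8/8 = 1, a_8 = floor((30 + 30)/1) = 60.
  m_9 = 1*60 - 30 = 30, d_9 = (908 - 30^2)/1 = 8/1 = 8: (m_9, d_9) = (m_1, d_1) = (30, 8), so from here the quotients repeat a_1, ..., a_8; the period length is 8.
Hence the expansion of sqrt(908) is a_0 = 30 followed by the repeating block 7, 1, 1, 14, 1, 1, 7, 60 (period 8).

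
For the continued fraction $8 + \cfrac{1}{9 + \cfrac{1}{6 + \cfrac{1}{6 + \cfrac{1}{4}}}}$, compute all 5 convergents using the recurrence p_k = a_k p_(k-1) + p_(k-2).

8/1, 73/9, 446/55, 2749/339, 11442/1411

Using the convergent recurrence p_i = a_i*p_{i-1} + p_{i-2}, q_i = a_i*q_{i-1} + q_{i-2} with p_{-2}=0, p_{-1}=1, q_{-2}=1, q_{-1}=0:
  i=0: a_0=8, p_0 = 8*1 + 0 = 8, q_0 = 8*0 + 1 = 1.
  i=1: a_1=9, p_1 = 9*8 + 1 = 73, q_1 = 9*1 + 0 = 9.
  i=2: a_2=6, p_2 = 6*73 + 8 = 446, q_2 = 6*9 + 1 = 55.
  i=3: a_3=6, p_3 = 6*446 + 73 = 2749, q_3 = 6*55 + 9 = 339.
  i=4: a_4=4, p_4 = 4*2749 + 446 = 11442, q_4 = 4*339 + 55 = 1411.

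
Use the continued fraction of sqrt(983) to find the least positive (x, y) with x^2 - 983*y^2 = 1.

First expand sqrt(983) as a continued fraction. With x_i = (sqrt(983) + m_i)/d_i and (m_0, d_0) = (0, 1): a_0 = floor(sqrt(983)) = 31, since 31^2 = 961 <= 983 < 1024 = 32^2.
Iterate m_{i+1} = d_i*a_i - m_i, d_{i+1} = (983 - m_{i+1}^2)/d_i, a_{i+1} = floor((a_0 + m_{i+1})/d_{i+1}):
  m_1 = 1*31 - 0 = 31, d_1 = (983 - 31^2)/1 = 22/1 = 22, a_1 = floor((31 + 31)/22) = 2.
  m_2 = 22*2 - 31 = 13, d_2 = (983 - 13^2)/22 = 814/22 = 37, a_2 = floor((31 + 13)/37) = 1.
  m_3 = 37*1 - 13 = 24, d_3 = (983 - 24^2)/37 = 407/37 = 11, a_3 = floor((31 + 24)/11) = 5.
  m_4 = 11*5 - 24 = 31, d_4 = (983 - 31^2)/11 = 22/11 = 2, a_4 = floor((31 + 31)/2) = 31.
  m_5 = 2*31 - 31 = 31, d_5 = (983 - 31^2)/2 = 22/2 = 11, a_5 = floor((31 + 31)/11) = 5.
  m_6 = 11*5 - 31 = 24, d_6 = (983 - 24^2)/11 = 407/11 = 37, a_6 = floor((31 + 24)/37) = 1.
  m_7 = 37*1 - 24 = 13, d_7 = (983 - 13^2)/37 = 814/37 = 22, a_7 = floor((31 + 13)/22) = 2.
  m_8 = 22*2 - 13 = 31, d_8 = (983 - 31^2)/22 = 22/22 = 1, a_8 = floor((31 + 31)/1) = 62.
  m_9 = 1*62 - 31 = 31, d_9 = (983 - 31^2)/1 = 22/1 = 22: (m_9, d_9) = (m_1, d_1) = (31, 22), so from here the quotients repeat a_1, ..., a_8; the period length is 8.
So sqrt(983) = [31; (2, 1, 5, 31, 5, 1, 2, 62)] with period length k = 8.
k is even, so the fundamental solution of x^2 - 983y^2 = 1 is (p_{k-1}, q_{k-1}) = (p_7, q_7); compute convergents through index 7.
Convergents (p_i = a_i*p_{i-1} + p_{i-2}, q_i = a_i*q_{i-1} + q_{i-2} with p_{-2}=0, p_{-1}=1, q_{-2}=1, q_{-1}=0):
  i=0: a_0=31, p_0 = 31*1 + 0 = 31, q_0 = 31*0 + 1 = 1.
  i=1: a_1=2, p_1 = 2*31 + 1 = 63, q_1 = 2*1 + 0 = 2.
  i=2: a_2=1, p_2 = 1*63 + 31 = 94, q_2 = 1*2 + 1 = 3.
  i=3: a_3=5, p_3 = 5*94 + 63 = 533, q_3 = 5*3 + 2 = 17.
  i=4: a_4=31, p_4 = 31*533 + 94 = 16617, q_4 = 31*17 + 3 = 530.
  i=5: a_5=5, p_5 = 5*16617 + 533 = 83618, q_5 = 5*530 + 17 = 2667.
  i=6: a_6=1, p_6 = 1*83618 + 16617 = 100235, q_6 = 1*2667 + 530 = 3197.
  i=7: a_7=2, p_7 = 2*100235 + 83618 = 284088, q_7 = 2*3197 + 2667 = 9061.
Check: 284088^2 - 983*9061^2 = 80705991744 - 80705991743 = 1, so (x, y) = (284088, 9061) solves the equation, and by the theorem it is the least positive solution.

(x, y) = (284088, 9061)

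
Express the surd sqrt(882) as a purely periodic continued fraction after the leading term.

Write x_i = (sqrt(882) + m_i)/d_i with (m_0, d_0) = (0, 1). a_0 = floor(sqrt(882)) = 29, since 29^2 = 841 <= 882 < 900 = 30^2.
Iterate m_{i+1} = d_i*a_i - m_i, d_{i+1} = (882 - m_{i+1}^2)/d_i, a_{i+1} = floor((a_0 + m_{i+1})/d_{i+1}):
  m_1 = 1*29 - 0 = 29, d_1 = (882 - 29^2)/1 = 41/1 = 41, a_1 = floor((29 + 29)/41) = 1.
  m_2 = 41*1 - 29 = 12, d_2 = (882 - 12^2)/41 = 738/41 = 18, a_2 = floor((29 + 12)/18) = 2.
  m_3 = 18*2 - 12 = 24, d_3 = (882 - 24^2)/18 = 306/18 = 17, a_3 = floor((29 + 24)/17) = 3.
  m_4 = 17*3 - 24 = 27, d_4 = (882 - 27^2)/17 = 153/17 = 9, a_4 = floor((29 + 27)/9) = 6.
  m_5 = 9*6 - 27 = 27, d_5 = (882 - 27^2)/9 = 153/9 = 17, a_5 = floor((29 + 27)/17) = 3.
  m_6 = 17*3 - 27 = 24, d_6 = (882 - 24^2)/17 = 306/17 = 18, a_6 = floor((29 + 24)/18) = 2.
  m_7 = 18*2 - 24 = 12, d_7 = (882 - 12^2)/18 = 738/18 = 41, a_7 = floor((29 + 12)/41) = 1.
  m_8 = 41*1 - 12 = 29, d_8 = (882 - 29^2)/41 = 41/41 = 1, a_8 = floor((29 + 29)/1) = 58.
  m_9 = 1*58 - 29 = 29, d_9 = (882 - 29^2)/1 = 41/1 = 41: (m_9, d_9) = (m_1, d_1) = (29, 41), so from here the quotients repeat a_1, ..., a_8; the period length is 8.
Hence the expansion of sqrt(882) is a_0 = 29 followed by the repeating block 1, 2, 3, 6, 3, 2, 1, 58 (period 8).

[29; (1, 2, 3, 6, 3, 2, 1, 58)]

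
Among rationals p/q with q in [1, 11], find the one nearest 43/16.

27/10

Expand x = 43/16 as a continued fraction with the Euclidean algorithm:
  43 = 2*16 + 11, so a_0 = 2.
  16 = 1*11 + 5, so a_1 = 1.
  11 = 2*5 + 1, so a_2 = 2.
  5 = 5*1 + 0, so a_3 = 5.
so x = [2; 1, 2, 5].
Convergents (p_i = a_i*p_{i-1} + p_{i-2}, q_i = a_i*q_{i-1} + q_{i-2} with p_{-2}=0, p_{-1}=1, q_{-2}=1, q_{-1}=0), until the denominator exceeds 11:
  i=0: a_0=2, p_0 = 2*1 + 0 = 2, q_0 = 2*0 + 1 = 1.
  i=1: a_1=1, p_1 = 1*2 + 1 = 3, q_1 = 1*1 + 0 = 1.
  i=2: a_2=2, p_2 = 2*3 + 2 = 8, q_2 = 2*1 + 1 = 3.
  i=3: a_3=5, p_3 = 5*8 + 3 = 43, q_3 = 5*3 + 1 = 16.
q_3 = 16 > 11, so the last convergent with denominator <= 11 is p_2/q_2 = 8/3.
The closest fraction with denominator <= 11 is either p_2/q_2 or the intermediate fraction (k*p_2 + p_1)/(k*q_2 + q_1) with the largest k >= 1 whose denominator stays <= 11; these approach x as k grows, and every other convergent or intermediate fraction in range is farther away.
Largest k: floor((11 - q_1)/q_2) = floor((11 - 1)/3) = 3.
That gives (3*8 + 3)/(3*3 + 1) = 27/10.
Compare the errors: |x - 8/3| = |43*3 - 8*16|/(16*3) = 1/48, and |x - 27/10| = |43*10 - 27*16|/(16*10) = 2/160.
Cross-multiplying, 2*48 = 96 < 160 = 1*160, so 2/160 is smaller: the intermediate fraction 27/10 is closer to x than 8/3.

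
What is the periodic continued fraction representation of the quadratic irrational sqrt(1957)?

[44; (4, 4, 1, 21, 3, 4, 3, 21, 1, 4, 4, 88)]

Write x_i = (sqrt(1957) + m_i)/d_i with (m_0, d_0) = (0, 1). a_0 = floor(sqrt(1957)) = 44, since 44^2 = 1936 <= 1957 < 2025 = 45^2.
Iterate m_{i+1} = d_i*a_i - m_i, d_{i+1} = (1957 - m_{i+1}^2)/d_i, a_{i+1} = floor((a_0 + m_{i+1})/d_{i+1}):
  m_1 = 1*44 - 0 = 44, d_1 = (1957 - 44^2)/1 = 21/1 = 21, a_1 = floor((44 + 44)/21) = 4.
  m_2 = 21*4 - 44 = 40, d_2 = (1957 - 40^2)/21 = 357/21 = 17, a_2 = floor((44 + 40)/17) = 4.
  m_3 = 17*4 - 40 = 28, d_3 = (1957 - 28^2)/17 = 1173/17 = 69, a_3 = floor((44 + 28)/69) = 1.
  m_4 = 69*1 - 28 = 41, d_4 = (1957 - 41^2)/69 = 276/69 = 4, a_4 = floor((44 + 41)/4) = 21.
  m_5 = 4*21 - 41 = 43, d_5 = (1957 - 43^2)/4 = 108/4 = 27, a_5 = floor((44 + 43)/27) = 3.
  m_6 = 27*3 - 43 = 38, d_6 = (1957 - 38^2)/27 = 513/27 = 19, a_6 = floor((44 + 38)/19) = 4.
  m_7 = 19*4 - 38 = 38, d_7 = (1957 - 38^2)/19 = 513/19 = 27, a_7 = floor((44 + 38)/27) = 3.
  m_8 = 27*3 - 38 = 43, d_8 = (1957 - 43^2)/27 = 108/27 = 4, a_8 = floor((44 + 43)/4) = 21.
  m_9 = 4*21 - 43 = 41, d_9 = (1957 - 41^2)/4 = 276/4 = 69, a_9 = floor((44 + 41)/69) = 1.
  m_10 = 69*1 - 41 = 28, d_10 = (1957 - 28^2)/69 = 1173/69 = 17, a_10 = floor((44 + 28)/17) = 4.
  m_11 = 17*4 - 28 = 40, d_11 = (1957 - 40^2)/17 = 357/17 = 21, a_11 = floor((44 + 40)/21) = 4.
  m_12 = 21*4 - 40 = 44, d_12 = (1957 - 44^2)/21 = 21/21 = 1, a_12 = floor((44 + 44)/1) = 88.
  m_13 = 1*88 - 44 = 44, d_13 = (1957 - 44^2)/1 = 21/1 = 21: (m_13, d_13) = (m_1, d_1) = (44, 21), so from here the quotients repeat a_1, ..., a_12; the period length is 12.
Hence the expansion of sqrt(1957) is a_0 = 44 followed by the repeating block 4, 4, 1, 21, 3, 4, 3, 21, 1, 4, 4, 88 (period 12).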